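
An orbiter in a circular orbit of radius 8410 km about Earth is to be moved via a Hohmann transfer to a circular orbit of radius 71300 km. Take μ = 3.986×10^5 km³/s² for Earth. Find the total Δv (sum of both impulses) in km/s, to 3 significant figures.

The Hohmann ellipse has a_t = (r₁ + r₂)/2 = 39855 km.
At r₁ the circular-orbit speed is v₁ = √(μ/r₁) = 6.884 km/s.
Transfer-orbit speed at r₁ (vis-viva): v_p = √[μ(2/r₁ − 1/a_t)] = 9.208 km/s.
First burn Δv₁ = |v_p − v₁| = 2.324 km/s.
At r₂, v₂ = √(μ/r₂) = 2.364 km/s.
Transfer-orbit speed at r₂: v_a = √[μ(2/r₂ − 1/a_t)] = 1.086 km/s.
Second burn Δv₂ = |v₂ − v_a| = 1.278 km/s.
Total Δv = Δv₁ + Δv₂ = 3.602 km/s.

Δv = 3.60 km/s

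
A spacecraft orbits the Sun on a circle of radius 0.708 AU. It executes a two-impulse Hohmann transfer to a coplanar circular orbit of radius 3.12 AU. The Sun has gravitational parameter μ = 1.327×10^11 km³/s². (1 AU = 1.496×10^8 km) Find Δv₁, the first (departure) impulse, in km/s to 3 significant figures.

Δv₁ = 9.80 km/s

In km: r₁ = 0.708 × 1.496×10^8 = 1.059168×10^8 km; r₂ = 3.12 × 1.496×10^8 = 4.66752×10^8 km.
Semi-major axis of the transfer orbit: a_t = (1.059168×10^8 + 4.66752×10^8)/2 = 2.863344×10^8 km.
Circular speed at r = 1.059168×10^8 km: v_c = √(μ/r) = 35.396 km/s.
Transfer-orbit speed at the same r (vis-viva, a = a_t): v_t = √[μ(2/r − 1/a_t)] = 45.192 km/s.
Δv₁ = |v_t − v_c| = |45.192 − 35.396| = 9.796 km/s.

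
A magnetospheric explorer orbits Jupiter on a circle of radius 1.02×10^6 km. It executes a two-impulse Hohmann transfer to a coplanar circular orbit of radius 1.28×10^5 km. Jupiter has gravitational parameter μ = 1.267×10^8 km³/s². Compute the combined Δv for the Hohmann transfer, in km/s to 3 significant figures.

The Hohmann ellipse has a_t = (r₁ + r₂)/2 = 5.740×10^5 km.
Circular speed at r₁: v₁ = √(μ/r₁) = √(1.267×10^8/1.020×10^6) = 11.145 km/s.
On the transfer ellipse at r₁, v² = μ(2/r − 1/a) gives v_a = √[μ(2/r₁ − 1/a_t)] = 5.2630 km/s.
First burn Δv₁ = |v_a − v₁| = 5.882 km/s.
At r₂, v₂ = √(μ/r₂) = 31.46 km/s.
Transfer-orbit speed at r₂: v_p = √[μ(2/r₂ − 1/a_t)] = 41.94 km/s.
Second burn Δv₂ = |v₂ − v_p| = 10.48 km/s.
Total Δv = Δv₁ + Δv₂ = 16.36 km/s.

Δv = 16.4 km/s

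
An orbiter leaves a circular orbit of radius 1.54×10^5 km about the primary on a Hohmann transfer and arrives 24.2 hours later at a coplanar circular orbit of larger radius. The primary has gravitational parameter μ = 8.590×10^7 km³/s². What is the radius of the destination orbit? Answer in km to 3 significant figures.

Transfer time t = 24.2 hours = 87120 s, and t = π√(a_t³/μ).
So a_t = (μ t²/π²)^(1/3) = (8.590×10^7 × (87120)² / π²)^(1/3) = 4.0424×10^5 km.
Since a_t = (r₁ + r₂)/2, r₂ = 2a_t − r₁ = 2×4.0424×10^5 − 1.540×10^5 = 6.5448×10^5 km.

r₂ = 6.54×10^5 km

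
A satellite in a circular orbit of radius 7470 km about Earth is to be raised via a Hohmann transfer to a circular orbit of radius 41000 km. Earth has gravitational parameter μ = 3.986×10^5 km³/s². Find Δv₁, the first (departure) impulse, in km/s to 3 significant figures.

The Hohmann ellipse has a_t = (r₁ + r₂)/2 = 24235 km.
Circular speed at r = 7470 km: v_c = √(μ/r) = 7.305 km/s.
Vis-viva on the transfer ellipse at r = 7470 km gives v_t = √[μ(2/r − 1/a_t)] = 9.501 km/s.
Δv₁ = |v_t − v_c| = |9.501 − 7.305| = 2.196 km/s.

Δv₁ = 2.20 km/s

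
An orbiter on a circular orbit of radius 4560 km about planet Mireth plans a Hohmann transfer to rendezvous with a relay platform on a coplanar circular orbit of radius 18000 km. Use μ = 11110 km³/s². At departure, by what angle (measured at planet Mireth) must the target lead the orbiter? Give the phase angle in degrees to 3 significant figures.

φ = 90.7°

Semi-major axis of the transfer orbit: a_t = (4560 + 18000)/2 = 11280 km.
The half-period of the transfer ellipse is t = π√(a_t³/μ) = 35707 s.
The target's mean motion on its circular orbit is ω₂ = √(μ/r₂³) = 4.3646×10^-5 rad/s.
Angle swept by the target during transfer: ω₂·t = 1.5585 rad = 89.30°.
The orbiter traverses 180° on the transfer ellipse, so the target must lead by 180° − 89.30° = 90.7°.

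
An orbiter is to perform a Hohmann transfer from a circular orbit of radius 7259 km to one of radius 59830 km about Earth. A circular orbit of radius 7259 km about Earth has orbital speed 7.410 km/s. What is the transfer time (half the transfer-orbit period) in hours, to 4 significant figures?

t = 8.492 hours

From the circular-orbit relation v² = μ/r at r = 7259 km: μ = v²r = (7.410)² × 7259 = 3.98578×10^5 km³/s².
Semi-major axis of the transfer orbit: a_t = (7259 + 59830)/2 = 33544.5 km.
By Kepler's third law the transfer-orbit period is T = 2π√(a_t³/μ), so t = T/2 = 30570 s.
Converting: 30570 s ÷ 3600 s/hour = 8.492 hours.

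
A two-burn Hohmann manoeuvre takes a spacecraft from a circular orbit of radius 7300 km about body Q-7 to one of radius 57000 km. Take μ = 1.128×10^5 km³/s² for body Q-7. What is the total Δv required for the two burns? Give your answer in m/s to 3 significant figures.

Δv = 2040 m/s

Semi-major axis of the transfer orbit: a_t = (7300 + 57000)/2 = 32150 km.
Circular speed at r₁: v₁ = √(μ/r₁) = √(1.128×10^5/7300) = 3.9309 km/s.
Transfer-orbit speed at r₁ (vis-viva): v_p = √[μ(2/r₁ − 1/a_t)] = 5.2341 km/s.
First burn Δv₁ = |v_p − v₁| = 1.3032 km/s.
Circular speed at r₂: v₂ = √(μ/r₂) = 1.40675 km/s.
Transfer-orbit speed at r₂: v_a = √[μ(2/r₂ − 1/a_t)] = 0.670329 km/s.
Second burn Δv₂ = |v₂ − v_a| = 0.73642 km/s.
Total Δv = Δv₁ + Δv₂ = 2.040 km/s.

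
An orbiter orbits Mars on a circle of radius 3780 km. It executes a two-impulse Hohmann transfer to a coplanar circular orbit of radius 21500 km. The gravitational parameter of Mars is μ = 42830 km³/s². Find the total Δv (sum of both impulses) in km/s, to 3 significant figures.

Transfer-ellipse semi-major axis a_t = (r₁ + r₂)/2 = (3780 + 21500)/2 = 12640 km.
Circular speed at r₁: v₁ = √(μ/r₁) = √(42830/3780) = 3.366 km/s.
Transfer-orbit speed at r₁ (v² = μ(2/r − 1/a)): v_p = √[μ(2/r₁ − 1/a_t)] = 4.390 km/s.
First burn Δv₁ = |v_p − v₁| = 1.024 km/s.
Circular speed at r₂: v₂ = √(μ/r₂) = 1.4114 km/s.
Transfer-orbit speed at r₂: v_a = √[μ(2/r₂ − 1/a_t)] = 0.77184 km/s.
Second burn Δv₂ = |v₂ − v_a| = 0.6396 km/s.
Total Δv = Δv₁ + Δv₂ = 1.664 km/s.

Δv = 1.66 km/s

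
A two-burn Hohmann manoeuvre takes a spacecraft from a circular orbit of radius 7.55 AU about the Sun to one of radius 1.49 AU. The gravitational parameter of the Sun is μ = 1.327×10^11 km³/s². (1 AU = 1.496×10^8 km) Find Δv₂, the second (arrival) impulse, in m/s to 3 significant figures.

In km: r₁ = 7.55 × 1.496×10^8 = 1.12948×10^9 km; r₂ = 1.49 × 1.496×10^8 = 2.22904×10^8 km.
Transfer-ellipse semi-major axis a_t = (r₁ + r₂)/2 = (1.12948×10^9 + 2.22904×10^8)/2 = 6.76192×10^8 km.
Circular speed at r = 2.22904×10^8 km: v_c = √(μ/r) = 24.399 km/s.
Transfer-orbit speed at the same r (vis-viva, a = a_t): v_t = √[μ(2/r − 1/a_t)] = 31.534 km/s.
Δv₂ = |v_t − v_c| = |31.534 − 24.399| = 7.135 km/s.

Δv₂ = 7130 m/s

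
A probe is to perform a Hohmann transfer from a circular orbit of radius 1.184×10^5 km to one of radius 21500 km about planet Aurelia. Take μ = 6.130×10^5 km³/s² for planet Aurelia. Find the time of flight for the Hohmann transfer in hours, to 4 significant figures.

t = 20.62 hours

Transfer-ellipse semi-major axis a_t = (r₁ + r₂)/2 = (1.184×10^5 + 21500)/2 = 69950 km.
Transfer time t = π√(a_t³/μ) = π√((69950)³ / 6.130×10^5) = 74230 s.
Converting: 74230 s ÷ 3600 s/hour = 20.62 hours.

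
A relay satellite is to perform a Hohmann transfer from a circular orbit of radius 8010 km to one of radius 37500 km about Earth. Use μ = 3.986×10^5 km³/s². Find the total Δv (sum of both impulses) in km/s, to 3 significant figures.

The Hohmann ellipse has a_t = (r₁ + r₂)/2 = 22755 km.
At r₁ the circular-orbit speed is v₁ = √(μ/r₁) = 7.054 km/s.
Transfer-orbit speed at r₁ (v² = μ(2/r − 1/a)): v_p = √[μ(2/r₁ − 1/a_t)] = 9.056 km/s.
First burn Δv₁ = |v_p − v₁| = 2.002 km/s.
Circular speed at r₂: v₂ = √(μ/r₂) = 3.260 km/s.
Transfer-orbit speed at r₂: v_a = √[μ(2/r₂ − 1/a_t)] = 1.934 km/s.
Second burn Δv₂ = |v₂ − v_a| = 1.326 km/s.
Total Δv = Δv₁ + Δv₂ = 3.328 km/s.

Δv = 3.33 km/s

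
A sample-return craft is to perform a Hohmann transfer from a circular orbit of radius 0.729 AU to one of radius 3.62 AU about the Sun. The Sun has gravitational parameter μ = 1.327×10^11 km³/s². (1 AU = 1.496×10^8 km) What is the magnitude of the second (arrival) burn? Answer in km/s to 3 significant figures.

Δv₂ = 6.59 km/s

In km: r₁ = 0.729 × 1.496×10^8 = 1.090584×10^8 km; r₂ = 3.62 × 1.496×10^8 = 5.41552×10^8 km.
Transfer-ellipse semi-major axis a_t = (r₁ + r₂)/2 = (1.090584×10^8 + 5.41552×10^8)/2 = 3.253052×10^8 km.
On the circular orbit at r = 5.41552×10^8 km, v_c = √(μ/r) = 15.654 km/s.
Transfer-orbit speed at the same r (vis-viva, a = a_t): v_t = √[μ(2/r − 1/a_t)] = 9.0636 km/s.
Δv₂ = |v_t − v_c| = |9.0636 − 15.654| = 6.590 km/s.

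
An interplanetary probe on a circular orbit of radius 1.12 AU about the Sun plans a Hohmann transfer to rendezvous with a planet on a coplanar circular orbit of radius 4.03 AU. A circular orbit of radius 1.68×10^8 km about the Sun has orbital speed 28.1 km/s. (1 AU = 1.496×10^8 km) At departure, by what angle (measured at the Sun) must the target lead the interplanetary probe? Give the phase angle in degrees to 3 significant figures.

From the circular-orbit relation v² = μ/r at r = 1.68×10^8 km: μ = v²r = (28.1)² × 1.68×10^8 = 1.32654×10^11 km³/s².
In km: r₁ = 1.12 × 1.496×10^8 = 1.67552×10^8 km; r₂ = 4.03 × 1.496×10^8 = 6.02888×10^8 km.
Semi-major axis of the transfer orbit: a_t = (1.67552×10^8 + 6.02888×10^8)/2 = 3.8522×10^8 km.
Transfer time t = π√(a_t³/μ) = 6.521570×10^7 s.
The target's mean motion on its circular orbit is ω₂ = √(μ/r₂³) = 2.460402×10^-8 rad/s.
Angle swept by the target during transfer: ω₂·t = 1.604568 rad = 91.93°.
Arrival is 180° from departure on the ellipse, so φ = 180° − 91.93° = 88.1°.

φ = 88.1°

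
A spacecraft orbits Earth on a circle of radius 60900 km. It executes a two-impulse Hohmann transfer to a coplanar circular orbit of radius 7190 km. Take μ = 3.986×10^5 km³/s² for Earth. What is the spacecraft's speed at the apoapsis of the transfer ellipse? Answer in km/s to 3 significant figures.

v = 1.18 km/s

Transfer-ellipse semi-major axis a_t = (r₁ + r₂)/2 = (60900 + 7190)/2 = 34045 km.
The apoapsis of the transfer ellipse is at r = 60900 km.
Applying v² = μ(2/r − 1/a_t): v = 1.176 km/s.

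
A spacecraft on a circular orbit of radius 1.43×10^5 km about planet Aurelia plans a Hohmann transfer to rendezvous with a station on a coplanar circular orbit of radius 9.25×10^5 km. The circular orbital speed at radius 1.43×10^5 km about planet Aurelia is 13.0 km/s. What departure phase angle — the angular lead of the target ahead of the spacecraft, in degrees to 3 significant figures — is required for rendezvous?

From the circular-orbit relation v² = μ/r at r = 1.43×10^5 km: μ = v²r = (13.0)² × 1.43×10^5 = 2.41670×10^7 km³/s².
The Hohmann ellipse has a_t = (r₁ + r₂)/2 = 5.340×10^5 km.
The half-period of the transfer ellipse is t = π√(a_t³/μ) = 2.494×10^5 s.
The target's mean motion on its circular orbit is ω₂ = √(μ/r₂³) = 5.526×10^-6 rad/s.
Angle swept by the target during transfer: ω₂·t = 1.378 rad = 78.95°.
Arrival is 180° from departure on the ellipse, so φ = 180° − 78.95° = 101°.

φ = 101°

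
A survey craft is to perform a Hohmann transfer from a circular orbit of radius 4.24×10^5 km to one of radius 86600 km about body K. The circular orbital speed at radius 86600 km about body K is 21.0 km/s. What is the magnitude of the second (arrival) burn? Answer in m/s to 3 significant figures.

Δv₂ = 6060 m/s

From the circular-orbit relation v² = μ/r at r = 86600 km: μ = v²r = (21.0)² × 86600 = 3.81906×10^7 km³/s².
The Hohmann ellipse has a_t = (r₁ + r₂)/2 = 2.553×10^5 km.
Circular speed at r = 86600 km: v_c = √(μ/r) = 21.000 km/s.
Transfer-orbit speed at the same r (vis-viva, a = a_t): v_t = √[μ(2/r − 1/a_t)] = 27.063 km/s.
Δv₂ = |v_t − v_c| = |27.063 − 21.000| = 6.063 km/s.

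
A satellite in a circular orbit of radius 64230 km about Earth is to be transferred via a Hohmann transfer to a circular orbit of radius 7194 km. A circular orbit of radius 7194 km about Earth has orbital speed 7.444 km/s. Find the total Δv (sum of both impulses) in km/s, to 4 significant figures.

Δv = 3.912 km/s

From the circular-orbit relation v² = μ/r at r = 7194 km: μ = v²r = (7.444)² × 7194 = 3.98642×10^5 km³/s².
Transfer-ellipse semi-major axis a_t = (r₁ + r₂)/2 = (64230 + 7194)/2 = 35712 km.
At r₁ the circular-orbit speed is v₁ = √(μ/r₁) = 2.491 km/s.
Transfer-orbit speed at r₁ (vis-viva): v_a = √[μ(2/r₁ − 1/a_t)] = 1.118 km/s.
First burn Δv₁ = |v_a − v₁| = 1.373 km/s.
At r₂, v₂ = √(μ/r₂) = 7.444 km/s.
Transfer-orbit speed at r₂: v_p = √[μ(2/r₂ − 1/a_t)] = 9.983 km/s.
Second burn Δv₂ = |v₂ − v_p| = 2.539 km/s.
Total Δv = Δv₁ + Δv₂ = 3.912 km/s.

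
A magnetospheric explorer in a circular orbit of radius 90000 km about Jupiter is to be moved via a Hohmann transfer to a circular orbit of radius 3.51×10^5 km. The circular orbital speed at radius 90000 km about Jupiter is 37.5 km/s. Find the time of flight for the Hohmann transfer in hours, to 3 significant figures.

From the circular-orbit relation v² = μ/r at r = 90000 km: μ = v²r = (37.5)² × 90000 = 1.26562×10^8 km³/s².
Transfer-ellipse semi-major axis a_t = (r₁ + r₂)/2 = (90000 + 3.510×10^5)/2 = 2.205×10^5 km.
Half the transfer-orbit period gives t = π√(a_t³/μ) = 28910 s.
Converting: 28910 s ÷ 3600 s/hour = 8.03 hours.

t = 8.03 hours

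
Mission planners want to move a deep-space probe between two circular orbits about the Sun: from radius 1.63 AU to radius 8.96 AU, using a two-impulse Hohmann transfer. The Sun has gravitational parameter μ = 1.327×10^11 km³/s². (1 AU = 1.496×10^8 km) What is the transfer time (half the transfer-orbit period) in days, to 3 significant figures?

t = 2230 days

In km: r₁ = 1.63 × 1.496×10^8 = 2.43848×10^8 km; r₂ = 8.96 × 1.496×10^8 = 1.340416×10^9 km.
Transfer-ellipse semi-major axis a_t = (r₁ + r₂)/2 = (2.43848×10^8 + 1.340416×10^9)/2 = 7.92132×10^8 km.
By Kepler's third law the transfer-orbit period is T = 2π√(a_t³/μ), so t = T/2 = 1.923×10^8 s.
Converting: 1.923×10^8 s ÷ 86400 s/day = 2230 days.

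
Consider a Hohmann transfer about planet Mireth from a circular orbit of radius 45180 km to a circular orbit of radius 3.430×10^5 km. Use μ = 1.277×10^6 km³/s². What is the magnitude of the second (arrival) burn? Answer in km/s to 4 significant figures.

Δv₂ = 0.9986 km/s

Transfer-ellipse semi-major axis a_t = (r₁ + r₂)/2 = (45180 + 3.430×10^5)/2 = 1.9409×10^5 km.
On the circular orbit at r = 3.430×10^5 km, v_c = √(μ/r) = 1.9295 km/s.
Transfer-orbit speed at the same r (vis-viva, a = a_t): v_t = √[μ(2/r − 1/a_t)] = 0.93094 km/s.
Δv₂ = |v_t − v_c| = |0.93094 − 1.9295| = 0.9986 km/s.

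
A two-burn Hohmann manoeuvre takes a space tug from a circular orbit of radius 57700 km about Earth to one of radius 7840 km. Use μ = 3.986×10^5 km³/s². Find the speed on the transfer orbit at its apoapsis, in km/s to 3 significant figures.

The Hohmann ellipse has a_t = (r₁ + r₂)/2 = 32770 km.
The apoapsis of the transfer ellipse is at r = 57700 km.
Applying v² = μ(2/r − 1/a_t): v = 1.286 km/s.

v = 1.29 km/s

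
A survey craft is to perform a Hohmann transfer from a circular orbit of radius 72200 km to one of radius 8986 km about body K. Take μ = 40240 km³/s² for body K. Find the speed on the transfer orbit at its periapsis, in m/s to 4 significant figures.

The Hohmann ellipse has a_t = (r₁ + r₂)/2 = 40593 km.
The periapsis of the transfer ellipse is at r = 8986 km.
Applying v² = μ(2/r − 1/a_t): v = 2.822 km/s.

v = 2822 m/s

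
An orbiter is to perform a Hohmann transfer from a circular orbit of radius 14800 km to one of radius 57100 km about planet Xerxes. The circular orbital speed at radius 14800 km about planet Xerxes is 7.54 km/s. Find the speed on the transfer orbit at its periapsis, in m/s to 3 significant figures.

v = 9500 m/s

From the circular-orbit relation v² = μ/r at r = 14800 km: μ = v²r = (7.54)² × 14800 = 8.41404×10^5 km³/s².
The Hohmann ellipse has a_t = (r₁ + r₂)/2 = 35950 km.
The periapsis of the transfer ellipse is at r = 14800 km.
Vis-viva: v = √[μ(2/r − 1/a_t)] = √[8.41404×10^5 × (2/14800 − 1/35950)] = 9.503 km/s.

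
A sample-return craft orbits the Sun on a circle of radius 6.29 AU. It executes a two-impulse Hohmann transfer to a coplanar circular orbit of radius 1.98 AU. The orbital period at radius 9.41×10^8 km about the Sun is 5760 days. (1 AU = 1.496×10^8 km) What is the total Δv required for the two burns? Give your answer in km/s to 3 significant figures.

From Kepler's third law T² = 4π²r³/μ at r = 9.41×10^8 km, T = 5760 days = 5760 × 86400 s = 4.97664×10^8 s: μ = 4π²r³/T² = 1.32818×10^11 km³/s².
In km: r₁ = 6.29 × 1.496×10^8 = 9.40984×10^8 km; r₂ = 1.98 × 1.496×10^8 = 2.96208×10^8 km.
Transfer-ellipse semi-major axis a_t = (r₁ + r₂)/2 = (9.40984×10^8 + 2.96208×10^8)/2 = 6.18596×10^8 km.
At r₁ the circular-orbit speed is v₁ = √(μ/r₁) = 11.88056 km/s.
On the transfer ellipse at r₁, vis-viva gives v_a = √[μ(2/r₁ − 1/a_t)] = 8.221135 km/s.
First burn Δv₁ = |v_a − v₁| = 3.6594 km/s.
At r₂, v₂ = √(μ/r₂) = 21.1753 km/s.
Transfer-orbit speed at r₂: v_p = √[μ(2/r₂ − 1/a_t)] = 26.1166 km/s.
Second burn Δv₂ = |v₂ − v_p| = 4.9413 km/s.
Total Δv = Δv₁ + Δv₂ = 8.601 km/s.

Δv = 8.60 km/s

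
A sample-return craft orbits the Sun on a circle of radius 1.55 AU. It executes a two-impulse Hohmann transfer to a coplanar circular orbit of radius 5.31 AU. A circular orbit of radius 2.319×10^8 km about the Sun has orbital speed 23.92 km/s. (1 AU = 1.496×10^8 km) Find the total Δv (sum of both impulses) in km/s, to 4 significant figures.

From the circular-orbit relation v² = μ/r at r = 2.319×10^8 km: μ = v²r = (23.92)² × 2.319×10^8 = 1.32685×10^11 km³/s².
In km: r₁ = 1.55 × 1.496×10^8 = 2.3188×10^8 km; r₂ = 5.31 × 1.496×10^8 = 7.94376×10^8 km.
Semi-major axis of the transfer orbit: a_t = (2.3188×10^8 + 7.94376×10^8)/2 = 5.13128×10^8 km.
At r₁ the circular-orbit speed is v₁ = √(μ/r₁) = 23.921 km/s.
On the transfer ellipse at r₁, vis-viva equation gives v_p = √[μ(2/r₁ − 1/a_t)] = 29.763 km/s.
First burn Δv₁ = |v_p − v₁| = 5.842 km/s.
Circular speed at r₂: v₂ = √(μ/r₂) = 12.924 km/s.
Transfer-orbit speed at r₂: v_a = √[μ(2/r₂ − 1/a_t)] = 8.6879 km/s.
Second burn Δv₂ = |v₂ − v_a| = 4.236 km/s.
Δv = Δv₁ + Δv₂ = 5.842 + 4.236 = 10.08 km/s.

Δv = 10.08 km/s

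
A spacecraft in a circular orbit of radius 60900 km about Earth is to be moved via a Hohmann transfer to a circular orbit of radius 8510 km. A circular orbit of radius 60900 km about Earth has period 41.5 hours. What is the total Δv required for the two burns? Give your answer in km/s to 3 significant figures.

From Kepler's third law T² = 4π²r³/μ at r = 60900 km, T = 41.5 hours = 41.5 × 3600 s = 1.494×10^5 s: μ = 4π²r³/T² = 3.99494×10^5 km³/s².
The Hohmann ellipse has a_t = (r₁ + r₂)/2 = 34705 km.
Circular speed at r₁: v₁ = √(μ/r₁) = √(3.99494×10^5/60900) = 2.561 km/s.
On the transfer ellipse at r₁, v² = μ(2/r − 1/a) gives v_a = √[μ(2/r₁ − 1/a_t)] = 1.268 km/s.
First burn Δv₁ = |v_a − v₁| = 1.293 km/s.
Circular speed at r₂: v₂ = √(μ/r₂) = 6.8516 km/s.
Transfer-orbit speed at r₂: v_p = √[μ(2/r₂ − 1/a_t)] = 9.0762 km/s.
Second burn Δv₂ = |v₂ − v_p| = 2.225 km/s.
Total Δv = Δv₁ + Δv₂ = 3.518 km/s.

Δv = 3.52 km/s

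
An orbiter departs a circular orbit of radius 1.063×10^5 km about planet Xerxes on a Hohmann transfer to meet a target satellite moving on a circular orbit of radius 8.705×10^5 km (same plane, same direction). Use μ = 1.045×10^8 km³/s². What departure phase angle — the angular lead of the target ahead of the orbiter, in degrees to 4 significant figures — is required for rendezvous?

φ = 104.4°

The Hohmann ellipse has a_t = (r₁ + r₂)/2 = 4.884×10^5 km.
Transfer time t = π√(a_t³/μ) = 1.04895×10^5 s.
The target's mean motion on its circular orbit is ω₂ = √(μ/r₂³) = 1.25865×10^-5 rad/s.
Angle swept by the target during transfer: ω₂·t = 1.32026 rad = 75.645°.
Arrival is 180° from departure on the ellipse, so φ = 180° − 75.645° = 104.4°.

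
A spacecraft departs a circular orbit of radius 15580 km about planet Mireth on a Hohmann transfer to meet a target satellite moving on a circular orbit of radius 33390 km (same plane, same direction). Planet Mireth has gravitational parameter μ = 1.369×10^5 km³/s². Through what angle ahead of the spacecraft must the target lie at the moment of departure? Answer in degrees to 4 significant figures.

φ = 66.97°

Transfer-ellipse semi-major axis a_t = (r₁ + r₂)/2 = (15580 + 33390)/2 = 24485 km.
The half-period of the transfer ellipse is t = π√(a_t³/μ) = 32531.1 s.
Target angular speed ω₂ = √(μ/r₂³) = 6.06425×10^-5 rad/s.
Angle swept by the target during transfer: ω₂·t = 1.9728 rad = 113.03°.
Arrival is 180° from departure on the ellipse, so φ = 180° − 113.03° = 66.97°.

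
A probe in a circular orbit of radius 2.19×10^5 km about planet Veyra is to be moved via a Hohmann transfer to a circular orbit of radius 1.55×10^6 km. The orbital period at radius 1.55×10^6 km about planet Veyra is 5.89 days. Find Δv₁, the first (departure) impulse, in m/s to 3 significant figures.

From Kepler's third law T² = 4π²r³/μ at r = 1.55×10^6 km, T = 5.89 days = 5.89 × 86400 s = 5.08896×10^5 s: μ = 4π²r³/T² = 5.67671×10^8 km³/s².
Semi-major axis of the transfer orbit: a_t = (2.190×10^5 + 1.550×10^6)/2 = 8.845×10^5 km.
Circular speed at r = 2.190×10^5 km: v_c = √(μ/r) = 50.913 km/s.
Vis-viva on the transfer ellipse at r = 2.190×10^5 km gives v_t = √[μ(2/r − 1/a_t)] = 67.397 km/s.
Δv₁ = |v_t − v_c| = |67.397 − 50.913| = 16.48 km/s.

Δv₁ = 16500 m/s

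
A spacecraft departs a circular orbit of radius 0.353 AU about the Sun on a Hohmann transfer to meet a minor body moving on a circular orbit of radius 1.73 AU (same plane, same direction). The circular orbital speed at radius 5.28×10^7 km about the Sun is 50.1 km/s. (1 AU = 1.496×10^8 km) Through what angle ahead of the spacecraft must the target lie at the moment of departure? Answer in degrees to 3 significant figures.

φ = 95.9°

From the circular-orbit relation v² = μ/r at r = 5.28×10^7 km: μ = v²r = (50.1)² × 5.28×10^7 = 1.32529×10^11 km³/s².
In km: r₁ = 0.353 × 1.496×10^8 = 5.28088×10^7 km; r₂ = 1.73 × 1.496×10^8 = 2.58808×10^8 km.
The Hohmann ellipse has a_t = (r₁ + r₂)/2 = 1.558084×10^8 km.
The half-period of the transfer ellipse is t = π√(a_t³/μ) = 1.67835×10^7 s.
Target angular speed ω₂ = √(μ/r₂³) = 8.74356×10^-8 rad/s.
Angle swept by the target during transfer: ω₂·t = 1.4675 rad = 84.08°.
The spacecraft traverses 180° on the transfer ellipse, so the target must lead by 180° − 84.08° = 95.9°.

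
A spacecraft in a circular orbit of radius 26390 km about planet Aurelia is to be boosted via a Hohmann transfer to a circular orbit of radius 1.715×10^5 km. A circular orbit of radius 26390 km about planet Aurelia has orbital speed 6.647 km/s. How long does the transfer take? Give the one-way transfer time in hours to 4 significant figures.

From the circular-orbit relation v² = μ/r at r = 26390 km: μ = v²r = (6.647)² × 26390 = 1.16598×10^6 km³/s².
Semi-major axis of the transfer orbit: a_t = (26390 + 1.715×10^5)/2 = 98945 km.
Half the transfer-orbit period gives t = π√(a_t³/μ) = 90550 s.
Converting: 90550 s ÷ 3600 s/hour = 25.15 hours.

t = 25.15 hours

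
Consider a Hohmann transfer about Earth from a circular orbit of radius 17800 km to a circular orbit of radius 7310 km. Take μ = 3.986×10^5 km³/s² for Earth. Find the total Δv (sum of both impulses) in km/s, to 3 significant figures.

Δv = 2.53 km/s

The Hohmann ellipse has a_t = (r₁ + r₂)/2 = 12555 km.
Circular speed at r₁: v₁ = √(μ/r₁) = √(3.986×10^5/17800) = 4.732 km/s.
Transfer-orbit speed at r₁ (vis-viva equation): v_a = √[μ(2/r₁ − 1/a_t)] = 3.611 km/s.
First burn Δv₁ = |v_a − v₁| = 1.121 km/s.
Circular speed at r₂: v₂ = √(μ/r₂) = 7.384 km/s.
Transfer-orbit speed at r₂: v_p = √[μ(2/r₂ − 1/a_t)] = 8.792 km/s.
Second burn Δv₂ = |v₂ − v_p| = 1.408 km/s.
Δv = Δv₁ + Δv₂ = 1.121 + 1.408 = 2.529 km/s.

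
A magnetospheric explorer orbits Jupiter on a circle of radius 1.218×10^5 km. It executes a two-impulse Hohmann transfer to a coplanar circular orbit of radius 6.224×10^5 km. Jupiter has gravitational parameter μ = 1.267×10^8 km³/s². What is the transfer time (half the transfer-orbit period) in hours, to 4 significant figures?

The Hohmann ellipse has a_t = (r₁ + r₂)/2 = 3.721×10^5 km.
Half the transfer-orbit period gives t = π√(a_t³/μ) = 63350 s.
Converting: 63350 s ÷ 3600 s/hour = 17.60 hours.

t = 17.60 hours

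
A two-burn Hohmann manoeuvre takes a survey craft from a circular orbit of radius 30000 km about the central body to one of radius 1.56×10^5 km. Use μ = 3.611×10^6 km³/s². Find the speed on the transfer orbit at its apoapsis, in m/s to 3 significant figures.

v = 2730 m/s

Transfer-ellipse semi-major axis a_t = (r₁ + r₂)/2 = (30000 + 1.560×10^5)/2 = 93000 km.
The apoapsis of the transfer ellipse is at r = 1.560×10^5 km.
Vis-viva: v = √[μ(2/r − 1/a_t)] = √[3.611×10^6 × (2/1.560×10^5 − 1/93000)] = 2.733 km/s.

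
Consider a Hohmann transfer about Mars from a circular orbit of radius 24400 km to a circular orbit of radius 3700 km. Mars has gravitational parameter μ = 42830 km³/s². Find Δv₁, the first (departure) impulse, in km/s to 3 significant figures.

Δv₁ = 0.645 km/s

Semi-major axis of the transfer orbit: a_t = (24400 + 3700)/2 = 14050 km.
On the circular orbit at r = 24400 km, v_c = √(μ/r) = 1.3249 km/s.
Vis-viva on the transfer ellipse at r = 24400 km gives v_t = √[μ(2/r − 1/a_t)] = 0.67989 km/s.
Δv₁ = |v_t − v_c| = |0.67989 − 1.3249| = 0.6450 km/s.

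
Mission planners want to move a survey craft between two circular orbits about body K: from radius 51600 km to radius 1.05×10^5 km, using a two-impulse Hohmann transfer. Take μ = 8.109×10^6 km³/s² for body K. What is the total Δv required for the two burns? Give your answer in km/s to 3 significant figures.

Transfer-ellipse semi-major axis a_t = (r₁ + r₂)/2 = (51600 + 1.050×10^5)/2 = 78300 km.
At r₁ the circular-orbit speed is v₁ = √(μ/r₁) = 12.536 km/s.
On the transfer ellipse at r₁, vis-viva equation gives v_p = √[μ(2/r₁ − 1/a_t)] = 14.517 km/s.
First burn Δv₁ = |v_p − v₁| = 1.981 km/s.
At r₂, v₂ = √(μ/r₂) = 8.788 km/s.
Transfer-orbit speed at r₂: v_a = √[μ(2/r₂ − 1/a_t)] = 7.134 km/s.
Second burn Δv₂ = |v₂ − v_a| = 1.654 km/s.
Total Δv = Δv₁ + Δv₂ = 3.635 km/s.

Δv = 3.63 km/s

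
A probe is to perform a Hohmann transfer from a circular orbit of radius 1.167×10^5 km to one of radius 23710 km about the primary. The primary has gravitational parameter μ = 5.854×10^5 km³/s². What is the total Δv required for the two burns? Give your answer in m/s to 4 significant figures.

Δv = 2376 m/s

Transfer-ellipse semi-major axis a_t = (r₁ + r₂)/2 = (1.167×10^5 + 23710)/2 = 70205 km.
At r₁ the circular-orbit speed is v₁ = √(μ/r₁) = 2.23971 km/s.
Transfer-orbit speed at r₁ (vis-viva equation): v_a = √[μ(2/r₁ − 1/a_t)] = 1.30159 km/s.
First burn Δv₁ = |v_a − v₁| = 0.93812 km/s.
At r₂, v₂ = √(μ/r₂) = 4.9689 km/s.
Transfer-orbit speed at r₂: v_p = √[μ(2/r₂ − 1/a_t)] = 6.4064 km/s.
Second burn Δv₂ = |v₂ − v_p| = 1.4375 km/s.
Total Δv = Δv₁ + Δv₂ = 2.376 km/s.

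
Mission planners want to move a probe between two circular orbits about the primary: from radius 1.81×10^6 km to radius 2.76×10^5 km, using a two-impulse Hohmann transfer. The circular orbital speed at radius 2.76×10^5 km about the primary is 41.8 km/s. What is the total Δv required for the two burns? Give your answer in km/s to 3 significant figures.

From the circular-orbit relation v² = μ/r at r = 2.76×10^5 km: μ = v²r = (41.8)² × 2.76×10^5 = 4.82238×10^8 km³/s².
Transfer-ellipse semi-major axis a_t = (r₁ + r₂)/2 = (1.810×10^6 + 2.760×10^5)/2 = 1.043×10^6 km.
Circular speed at r₁: v₁ = √(μ/r₁) = √(4.82238×10^8/1.810×10^6) = 16.323 km/s.
Transfer-orbit speed at r₁ (vis-viva equation): v_a = √[μ(2/r₁ − 1/a_t)] = 8.3966 km/s.
First burn Δv₁ = |v_a − v₁| = 7.926 km/s.
At r₂, v₂ = √(μ/r₂) = 41.80 km/s.
Transfer-orbit speed at r₂: v_p = √[μ(2/r₂ − 1/a_t)] = 55.06 km/s.
Second burn Δv₂ = |v₂ − v_p| = 13.26 km/s.
Total Δv = Δv₁ + Δv₂ = 21.19 km/s.

Δv = 21.2 km/s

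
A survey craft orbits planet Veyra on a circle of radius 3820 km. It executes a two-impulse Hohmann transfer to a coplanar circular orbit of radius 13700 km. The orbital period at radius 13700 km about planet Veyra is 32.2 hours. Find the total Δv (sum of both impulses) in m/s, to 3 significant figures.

Δv = 605 m/s

From Kepler's third law T² = 4π²r³/μ at r = 13700 km, T = 32.2 hours = 32.2 × 3600 s = 1.1592×10^5 s: μ = 4π²r³/T² = 7554.48 km³/s².
Transfer-ellipse semi-major axis a_t = (r₁ + r₂)/2 = (3820 + 13700)/2 = 8760 km.
At r₁ the circular-orbit speed is v₁ = √(μ/r₁) = 1.40628 km/s.
Transfer-orbit speed at r₁ (vis-viva): v_p = √[μ(2/r₁ − 1/a_t)] = 1.75865 km/s.
First burn Δv₁ = |v_p − v₁| = 0.3524 km/s.
Circular speed at r₂: v₂ = √(μ/r₂) = 0.7426 km/s.
Transfer-orbit speed at r₂: v_a = √[μ(2/r₂ − 1/a_t)] = 0.4904 km/s.
Second burn Δv₂ = |v₂ − v_a| = 0.2522 km/s.
Total Δv = Δv₁ + Δv₂ = 0.6046 km/s.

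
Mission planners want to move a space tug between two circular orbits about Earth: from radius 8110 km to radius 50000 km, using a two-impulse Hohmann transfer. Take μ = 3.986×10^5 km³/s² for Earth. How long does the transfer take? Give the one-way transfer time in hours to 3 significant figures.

t = 6.85 hours

Semi-major axis of the transfer orbit: a_t = (8110 + 50000)/2 = 29055 km.
Transfer time t = π√(a_t³/μ) = π√((29055)³ / 3.986×10^5) = 24644 s.
Converting: 24644 s ÷ 3600 s/hour = 6.85 hours.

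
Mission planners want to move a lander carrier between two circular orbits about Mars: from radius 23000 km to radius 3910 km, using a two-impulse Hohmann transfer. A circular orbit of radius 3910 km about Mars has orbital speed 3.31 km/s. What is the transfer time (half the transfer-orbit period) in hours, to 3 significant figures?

t = 6.58 hours

From the circular-orbit relation v² = μ/r at r = 3910 km: μ = v²r = (3.31)² × 3910 = 42838.4 km³/s².
Semi-major axis of the transfer orbit: a_t = (23000 + 3910)/2 = 13455 km.
Half the transfer-orbit period gives t = π√(a_t³/μ) = 23690 s.
Converting: 23690 s ÷ 3600 s/hour = 6.58 hours.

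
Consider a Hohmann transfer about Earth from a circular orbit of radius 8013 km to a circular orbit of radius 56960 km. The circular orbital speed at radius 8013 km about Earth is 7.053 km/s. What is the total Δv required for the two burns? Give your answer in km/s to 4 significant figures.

Δv = 3.618 km/s

From the circular-orbit relation v² = μ/r at r = 8013 km: μ = v²r = (7.053)² × 8013 = 3.98605×10^5 km³/s².
Transfer-ellipse semi-major axis a_t = (r₁ + r₂)/2 = (8013 + 56960)/2 = 32486.5 km.
At r₁ the circular-orbit speed is v₁ = √(μ/r₁) = 7.053 km/s.
On the transfer ellipse at r₁, vis-viva equation gives v_p = √[μ(2/r₁ − 1/a_t)] = 9.339 km/s.
First burn Δv₁ = |v_p − v₁| = 2.286 km/s.
Circular speed at r₂: v₂ = √(μ/r₂) = 2.6454 km/s.
Transfer-orbit speed at r₂: v_a = √[μ(2/r₂ − 1/a_t)] = 1.3138 km/s.
Second burn Δv₂ = |v₂ − v_a| = 1.332 km/s.
Δv = Δv₁ + Δv₂ = 2.286 + 1.332 = 3.618 km/s.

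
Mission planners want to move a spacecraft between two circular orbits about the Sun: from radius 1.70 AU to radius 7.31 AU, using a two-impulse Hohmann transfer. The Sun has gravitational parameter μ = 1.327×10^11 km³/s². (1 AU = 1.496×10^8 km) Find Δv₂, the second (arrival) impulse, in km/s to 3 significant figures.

In km: r₁ = 1.70 × 1.496×10^8 = 2.5432×10^8 km; r₂ = 7.31 × 1.496×10^8 = 1.093576×10^9 km.
Transfer-ellipse semi-major axis a_t = (r₁ + r₂)/2 = (2.5432×10^8 + 1.093576×10^9)/2 = 6.73948×10^8 km.
Circular speed at r = 1.093576×10^9 km: v_c = √(μ/r) = 11.016 km/s.
Transfer-orbit speed at the same r (vis-viva, a = a_t): v_t = √[μ(2/r − 1/a_t)] = 6.7669 km/s.
Δv₂ = |v_t − v_c| = |6.7669 − 11.016| = 4.249 km/s.

Δv₂ = 4.25 km/s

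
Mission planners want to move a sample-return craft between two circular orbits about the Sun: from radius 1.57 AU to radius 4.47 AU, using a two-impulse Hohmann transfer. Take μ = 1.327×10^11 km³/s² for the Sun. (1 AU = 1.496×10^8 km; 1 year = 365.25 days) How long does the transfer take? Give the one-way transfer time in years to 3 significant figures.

In km: r₁ = 1.57 × 1.496×10^8 = 2.34872×10^8 km; r₂ = 4.47 × 1.496×10^8 = 6.68712×10^8 km.
The Hohmann ellipse has a_t = (r₁ + r₂)/2 = 4.51792×10^8 km.
Half the transfer-orbit period gives t = π√(a_t³/μ) = 8.282×10^7 s.
Converting: 8.282×10^7 s ÷ 3.15576×10^7 s/year (365.25 × 86400) = 2.62 years.

t = 2.62 years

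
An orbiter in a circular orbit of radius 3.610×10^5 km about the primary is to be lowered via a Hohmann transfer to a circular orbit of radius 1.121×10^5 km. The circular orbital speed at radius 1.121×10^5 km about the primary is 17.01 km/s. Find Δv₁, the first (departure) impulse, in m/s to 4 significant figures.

Δv₁ = 2954 m/s

From the circular-orbit relation v² = μ/r at r = 1.121×10^5 km: μ = v²r = (17.01)² × 1.121×10^5 = 3.24350×10^7 km³/s².
Transfer-ellipse semi-major axis a_t = (r₁ + r₂)/2 = (3.610×10^5 + 1.121×10^5)/2 = 2.3655×10^5 km.
Circular speed at r = 3.610×10^5 km: v_c = √(μ/r) = 9.479 km/s.
Vis-viva on the transfer ellipse at r = 3.610×10^5 km gives v_t = √[μ(2/r − 1/a_t)] = 6.525 km/s.
Δv₁ = |v_t − v_c| = |6.525 − 9.479| = 2.954 km/s.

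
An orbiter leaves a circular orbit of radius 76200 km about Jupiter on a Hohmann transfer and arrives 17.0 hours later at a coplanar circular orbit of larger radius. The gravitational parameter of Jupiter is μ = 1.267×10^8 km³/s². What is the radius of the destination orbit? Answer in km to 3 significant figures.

r₂ = 6.51×10^5 km

Transfer time t = 17.0 hours = 61200 s, and t = π√(a_t³/μ).
So a_t = (μ t²/π²)^(1/3) = (1.267×10^8 × (61200)² / π²)^(1/3) = 3.6363×10^5 km.
Since a_t = (r₁ + r₂)/2, r₂ = 2a_t − r₁ = 2×3.6363×10^5 − 76200 = 6.5106×10^5 km.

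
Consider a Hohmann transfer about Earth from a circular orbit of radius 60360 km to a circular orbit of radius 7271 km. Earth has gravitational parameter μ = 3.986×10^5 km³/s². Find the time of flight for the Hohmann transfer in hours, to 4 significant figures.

The Hohmann ellipse has a_t = (r₁ + r₂)/2 = 33815.5 km.
Transfer time t = π√(a_t³/μ) = π√((33815.5)³ / 3.986×10^5) = 30942 s.
Converting: 30942 s ÷ 3600 s/hour = 8.595 hours.

t = 8.595 hours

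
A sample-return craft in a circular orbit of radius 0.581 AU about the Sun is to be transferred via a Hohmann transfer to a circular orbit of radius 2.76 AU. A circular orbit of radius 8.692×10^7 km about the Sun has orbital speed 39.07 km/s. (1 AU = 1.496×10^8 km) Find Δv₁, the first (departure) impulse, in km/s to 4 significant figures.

Δv₁ = 11.15 km/s

From the circular-orbit relation v² = μ/r at r = 8.692×10^7 km: μ = v²r = (39.07)² × 8.692×10^7 = 1.32680×10^11 km³/s².
In km: r₁ = 0.581 × 1.496×10^8 = 8.69176×10^7 km; r₂ = 2.76 × 1.496×10^8 = 4.12896×10^8 km.
Semi-major axis of the transfer orbit: a_t = (8.69176×10^7 + 4.12896×10^8)/2 = 2.499068×10^8 km.
Circular speed at r = 8.69176×10^7 km: v_c = √(μ/r) = 39.07 km/s.
Vis-viva on the transfer ellipse at r = 8.69176×10^7 km gives v_t = √[μ(2/r − 1/a_t)] = 50.22 km/s.
Δv₁ = |v_t − v_c| = |50.22 − 39.07| = 11.15 km/s.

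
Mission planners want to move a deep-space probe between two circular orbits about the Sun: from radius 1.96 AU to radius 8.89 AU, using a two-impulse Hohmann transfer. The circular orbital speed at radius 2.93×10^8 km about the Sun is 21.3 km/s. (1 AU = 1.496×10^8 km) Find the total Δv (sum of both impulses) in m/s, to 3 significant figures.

From the circular-orbit relation v² = μ/r at r = 2.93×10^8 km: μ = v²r = (21.3)² × 2.93×10^8 = 1.32931×10^11 km³/s².
In km: r₁ = 1.96 × 1.496×10^8 = 2.93216×10^8 km; r₂ = 8.89 × 1.496×10^8 = 1.329944×10^9 km.
The Hohmann ellipse has a_t = (r₁ + r₂)/2 = 8.1158×10^8 km.
At r₁ the circular-orbit speed is v₁ = √(μ/r₁) = 21.29215 km/s.
Transfer-orbit speed at r₁ (v² = μ(2/r − 1/a)): v_p = √[μ(2/r₁ − 1/a_t)] = 27.25653 km/s.
First burn Δv₁ = |v_p − v₁| = 5.9644 km/s.
Circular speed at r₂: v₂ = √(μ/r₂) = 9.9976 km/s.
Transfer-orbit speed at r₂: v_a = √[μ(2/r₂ − 1/a_t)] = 6.0093 km/s.
Second burn Δv₂ = |v₂ − v_a| = 3.9883 km/s.
Total Δv = Δv₁ + Δv₂ = 9.953 km/s.

Δv = 9950 m/s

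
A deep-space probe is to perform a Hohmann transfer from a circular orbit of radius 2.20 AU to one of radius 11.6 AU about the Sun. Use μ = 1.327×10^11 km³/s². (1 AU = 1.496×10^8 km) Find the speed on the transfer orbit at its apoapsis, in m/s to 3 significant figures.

In km: r₁ = 2.20 × 1.496×10^8 = 3.2912×10^8 km; r₂ = 11.6 × 1.496×10^8 = 1.73536×10^9 km.
Semi-major axis of the transfer orbit: a_t = (3.2912×10^8 + 1.73536×10^9)/2 = 1.03224×10^9 km.
At apoapsis, r = 1.73536×10^9 km.
Vis-viva: v = √[μ(2/r − 1/a_t)] = √[1.327×10^11 × (2/1.73536×10^9 − 1/1.03224×10^9)] = 4.938 km/s.

v = 4940 m/s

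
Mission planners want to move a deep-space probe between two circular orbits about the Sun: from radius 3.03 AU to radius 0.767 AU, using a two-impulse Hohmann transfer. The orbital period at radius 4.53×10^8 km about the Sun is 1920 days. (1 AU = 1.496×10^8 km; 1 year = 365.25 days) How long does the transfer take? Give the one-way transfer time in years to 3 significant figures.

t = 1.30 years

From Kepler's third law T² = 4π²r³/μ at r = 4.53×10^8 km, T = 1920 days = 1920 × 86400 s = 1.65888×10^8 s: μ = 4π²r³/T² = 1.33360×10^11 km³/s².
In km: r₁ = 3.03 × 1.496×10^8 = 4.53288×10^8 km; r₂ = 0.767 × 1.496×10^8 = 1.147432×10^8 km.
Transfer-ellipse semi-major axis a_t = (r₁ + r₂)/2 = (4.53288×10^8 + 1.147432×10^8)/2 = 2.840156×10^8 km.
Transfer time t = π√(a_t³/μ) = π√((2.840156×10^8)³ / 1.33360×10^11) = 4.118×10^7 s.
Converting: 4.118×10^7 s ÷ 3.15576×10^7 s/year (365.25 × 86400) = 1.30 years.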